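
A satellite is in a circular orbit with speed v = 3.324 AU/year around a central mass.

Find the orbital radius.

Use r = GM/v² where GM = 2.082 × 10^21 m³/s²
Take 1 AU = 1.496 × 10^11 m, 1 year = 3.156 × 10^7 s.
v = 3.324 AU/year = 15756.3 m/s
GM = 2.082 × 10^21 m³/s²
v² = 2.48263 × 10^8 m²/s²
r = GM/v² = (2.082 × 10^21) / (2.48263 × 10^8) = 8.38628 × 10^12 m ≈ 56.06 AU

Final answer: 56.06 AU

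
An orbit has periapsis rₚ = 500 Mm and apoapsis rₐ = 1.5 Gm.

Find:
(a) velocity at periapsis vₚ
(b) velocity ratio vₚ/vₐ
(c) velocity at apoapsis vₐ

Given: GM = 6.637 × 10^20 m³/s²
rₚ = 500 Mm = 5 × 10^8 m
rₐ = 1.5 Gm = 1.5 × 10^9 m
GM = 6.637 × 10^20 m³/s²
a = (rₚ + rₐ)/2 = 1 × 10^9 m
e = (rₐ − rₚ)/(rₐ + rₚ) = (1 × 10^9) / (2 × 10^9) = 0.5
(a) vₚ² = GM (2/rₚ − 1/a) = 6.637 × 10^20 × (4 × 10^-9 − 1 × 10^-9) = 1.9911 × 10^12 m²/s²;  vₚ = 1.41106 × 10^6 m/s ≈ 1411 km/s
(b) vₚ/vₐ = rₐ/rₚ (angular momentum) = (1.5 × 10^9) / (5 × 10^8) = 3 ≈ 3
(c) vₐ² = GM (2/rₐ − 1/a) = 6.637 × 10^20 × (1.33333 × 10^-9 − 1 × 10^-9) = 2.21233 × 10^11 m²/s²;  vₐ = 470354 m/s ≈ 470.4 km/s

Final answer:
(a) velocity at periapsis vₚ = 1411 km/s
(b) velocity ratio vₚ/vₐ = 3
(c) velocity at apoapsis vₐ = 470.4 km/s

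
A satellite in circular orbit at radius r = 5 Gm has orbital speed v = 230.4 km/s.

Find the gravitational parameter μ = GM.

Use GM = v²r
r = 5 Gm = 5 × 10^9 m
v = 230.4 km/s = 230400 m/s
v² = 5.30842 × 10^10 m²/s²
GM = v²r = 5.30842 × 10^10 × 5 × 10^9 = 2.65421 × 10^20 m³/s²
GM ≈ 2.654 × 10^20 m³/s²

Final answer: GM = 2.654 × 10^20 m³/s²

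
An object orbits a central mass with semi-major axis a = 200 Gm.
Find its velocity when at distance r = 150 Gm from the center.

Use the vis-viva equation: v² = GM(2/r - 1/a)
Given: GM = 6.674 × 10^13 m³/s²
a = 200 Gm = 2 × 10^11 m
r = 150 Gm = 1.5 × 10^11 m
GM = 6.674 × 10^13 m³/s²
2/r − 1/a = 1.33333 × 10^-11 − 5 × 10^-12 = 8.33333 × 10^-12 m⁻¹
v² = GM (2/r − 1/a) = 556.167 m²/s²
v = 23.5832 m/s ≈ 23.58 m/s

Final answer: 23.58 m/s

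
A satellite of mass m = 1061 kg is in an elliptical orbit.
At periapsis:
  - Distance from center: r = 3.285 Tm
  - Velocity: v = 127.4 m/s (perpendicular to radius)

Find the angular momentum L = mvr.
r = 3.285 Tm = 3.285 × 10^12 m
v = 127.4 m/s
vr = 127.4 × 3.285 × 10^12 = 4.18509 × 10^14 m²/s
L = m × vr = 1061 × 4.18509 × 10^14 = 4.44038 × 10^17 kg·m²/s ≈ 4.44 × 10^17 kg·m²/s

Final answer: L = 4.44 × 10^17 kg·m²/s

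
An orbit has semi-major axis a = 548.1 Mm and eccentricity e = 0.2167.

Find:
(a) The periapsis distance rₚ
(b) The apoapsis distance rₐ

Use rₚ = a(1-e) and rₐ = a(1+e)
a = 548.1 Mm = 5.481 × 10^8 m
e = 0.2167:  1 − e = 0.7833,  1 + e = 1.2167
(a) rₚ = a(1 − e) = 5.481 × 10^8 m × 0.7833 = 4.29327 × 10^8 m ≈ 429.3 Mm
(b) rₐ = a(1 + e) = 5.481 × 10^8 m × 1.2167 = 6.66873 × 10^8 m ≈ 666.9 Mm

Final answer:
(a) rₚ = 429.3 Mm
(b) rₐ = 666.9 Mm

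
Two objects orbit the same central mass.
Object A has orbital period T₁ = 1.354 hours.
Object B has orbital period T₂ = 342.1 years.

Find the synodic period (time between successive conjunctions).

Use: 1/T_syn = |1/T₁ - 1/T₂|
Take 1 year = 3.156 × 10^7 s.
T₁ = 1.354 hours = 4874.4 s
T₂ = 342.1 years = 1.07967 × 10^10 s
1/T₁ = 0.000205153 s⁻¹
1/T₂ = 9.26211 × 10^-11 s⁻¹
|1/T₁ − 1/T₂| = 0.000205153 s⁻¹
T_syn = 1 / |1/T₁ − 1/T₂| = 4874.4 s ≈ 1.354 hours

Final answer: T_syn = 1.354 hours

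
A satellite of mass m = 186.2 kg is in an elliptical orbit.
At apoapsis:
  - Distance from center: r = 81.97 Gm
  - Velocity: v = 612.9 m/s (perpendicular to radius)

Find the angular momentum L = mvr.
r = 81.97 Gm = 8.197 × 10^10 m
v = 612.9 m/s
vr = 612.9 × 8.197 × 10^10 = 5.02394 × 10^13 m²/s
L = m × vr = 186.2 × 5.02394 × 10^13 = 9.35458 × 10^15 kg·m²/s ≈ 9.355 × 10^15 kg·m²/s

Final answer: L = 9.355 × 10^15 kg·m²/s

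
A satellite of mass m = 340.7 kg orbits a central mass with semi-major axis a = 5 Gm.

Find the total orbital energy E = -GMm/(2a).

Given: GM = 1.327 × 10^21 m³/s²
a = 5 Gm = 5 × 10^9 m
GM = 1.327 × 10^21 m³/s²
2a = 1 × 10^10 m
GMm = 1.327 × 10^21 × 340.7 = 4.52109 × 10^23 m³·kg/s²
E = −GMm/(2a) = -4.52109 × 10^13 J ≈ -45.21 TJ

Final answer: -45.21 TJ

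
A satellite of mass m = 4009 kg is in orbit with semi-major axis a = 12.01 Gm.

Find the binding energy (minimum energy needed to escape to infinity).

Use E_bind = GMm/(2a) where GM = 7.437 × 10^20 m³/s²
a = 12.01 Gm = 1.201 × 10^10 m
GM = 7.437 × 10^20 m³/s²
m = 4009 kg
GMm = 7.437 × 10^20 × 4009 = 2.98149 × 10^24 m³·kg/s²
2a = 2.402 × 10^10 m
E_bind = GMm/(2a) = 1.24125 × 10^14 J ≈ 124.1 TJ

Final answer: 124.1 TJ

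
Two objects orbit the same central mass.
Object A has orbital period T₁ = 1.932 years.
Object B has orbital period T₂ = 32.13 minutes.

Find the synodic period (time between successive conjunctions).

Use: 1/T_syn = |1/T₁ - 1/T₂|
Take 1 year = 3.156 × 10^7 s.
T₁ = 1.932 years = 6.09739 × 10^7 s
T₂ = 32.13 minutes = 1927.8 s
1/T₁ = 1.64005 × 10^-8 s⁻¹
1/T₂ = 0.000518726 s⁻¹
|1/T₁ − 1/T₂| = 0.00051871 s⁻¹
T_syn = 1 / |1/T₁ − 1/T₂| = 1927.86 s ≈ 32.13 minutes

Final answer: T_syn = 32.13 minutes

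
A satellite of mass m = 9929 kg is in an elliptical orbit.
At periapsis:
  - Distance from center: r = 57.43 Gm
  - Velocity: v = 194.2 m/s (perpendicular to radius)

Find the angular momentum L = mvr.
r = 57.43 Gm = 5.743 × 10^10 m
v = 194.2 m/s
vr = 194.2 × 5.743 × 10^10 = 1.11529 × 10^13 m²/s
L = m × vr = 9929 × 1.11529 × 10^13 = 1.10737 × 10^17 kg·m²/s ≈ 1.107 × 10^17 kg·m²/s

Final answer: L = 1.107 × 10^17 kg·m²/s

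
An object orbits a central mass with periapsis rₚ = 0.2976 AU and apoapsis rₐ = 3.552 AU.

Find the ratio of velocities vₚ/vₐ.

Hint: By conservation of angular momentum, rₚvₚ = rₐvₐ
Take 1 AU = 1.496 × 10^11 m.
rₚ = 0.2976 AU = 4.4521 × 10^10 m
rₐ = 3.552 AU = 5.31379 × 10^11 m
rₚvₚ = rₐvₐ  ⇒  vₚ/vₐ = rₐ/rₚ
vₚ/vₐ = (5.31379 × 10^11) / (4.4521 × 10^10) = 11.9355

Final answer: vₚ/vₐ = 11.94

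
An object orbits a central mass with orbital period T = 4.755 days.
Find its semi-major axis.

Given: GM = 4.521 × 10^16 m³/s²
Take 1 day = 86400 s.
T = 4.755 days = 410832 s
GM = 4.521 × 10^16 m³/s²
Kepler's third law: a³ = GM T² / (4π²)
T² = 1.68783 × 10^11 s²
a³ = (4.521 × 10^16) × (1.68783 × 10^11) / (4π²) = 1.93287 × 10^26 m³
a = (a³)^(1/3) = 5.78186 × 10^8 m ≈ 578.2 Mm

Final answer: 578.2 Mm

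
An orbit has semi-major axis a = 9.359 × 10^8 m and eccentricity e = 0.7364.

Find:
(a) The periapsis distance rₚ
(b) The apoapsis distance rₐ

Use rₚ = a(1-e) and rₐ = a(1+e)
a = 9.359 × 10^8 m
e = 0.7364:  1 − e = 0.2636,  1 + e = 1.7364
(a) rₚ = a(1 − e) = 9.359 × 10^8 m × 0.2636 = 2.46703 × 10^8 m ≈ 2.467 × 10^8 m
(b) rₐ = a(1 + e) = 9.359 × 10^8 m × 1.7364 = 1.6251 × 10^9 m ≈ 1.625 × 10^9 m

Final answer:
(a) rₚ = 2.467 × 10^8 m
(b) rₐ = 1.625 × 10^9 m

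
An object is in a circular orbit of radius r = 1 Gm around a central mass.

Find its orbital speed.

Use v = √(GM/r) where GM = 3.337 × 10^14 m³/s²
r = 1 Gm = 1 × 10^9 m
GM = 3.337 × 10^14 m³/s²
GM/r = (3.337 × 10^14) / (1 × 10^9) = 333700 m²/s²
v = √(GM/r) = 577.668 m/s ≈ 577.7 m/s

Final answer: 577.7 m/s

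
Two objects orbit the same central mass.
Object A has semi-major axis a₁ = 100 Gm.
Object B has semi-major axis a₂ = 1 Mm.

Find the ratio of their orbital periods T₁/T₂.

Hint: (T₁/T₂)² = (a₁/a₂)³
a₁ = 100 Gm = 1 × 10^11 m
a₂ = 1 Mm = 1 × 10^6 m
a₁/a₂ = 100000
T₁/T₂ = (a₁/a₂)^(3/2) = (100000)^1.5 = 3.16228 × 10^7

Final answer: T₁/T₂ = 3.162 × 10^7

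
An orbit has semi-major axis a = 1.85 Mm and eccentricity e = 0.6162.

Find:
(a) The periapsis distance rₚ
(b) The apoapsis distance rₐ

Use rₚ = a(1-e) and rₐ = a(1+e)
a = 1.85 Mm = 1.85 × 10^6 m
e = 0.6162:  1 − e = 0.3838,  1 + e = 1.6162
(a) rₚ = a(1 − e) = 1.85 × 10^6 m × 0.3838 = 710030 m ≈ 710 km
(b) rₐ = a(1 + e) = 1.85 × 10^6 m × 1.6162 = 2.98997 × 10^6 m ≈ 2.99 Mm

Final answer:
(a) rₚ = 710 km
(b) rₐ = 2.99 Mm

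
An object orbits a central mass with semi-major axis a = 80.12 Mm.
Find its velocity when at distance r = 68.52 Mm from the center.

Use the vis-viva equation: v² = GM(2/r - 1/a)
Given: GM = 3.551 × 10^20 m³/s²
a = 80.12 Mm = 8.012 × 10^7 m
r = 68.52 Mm = 6.852 × 10^7 m
GM = 3.551 × 10^20 m³/s²
2/r − 1/a = 2.91886 × 10^-8 − 1.24813 × 10^-8 = 1.67073 × 10^-8 m⁻¹
v² = GM (2/r − 1/a) = 5.93276 × 10^12 m²/s²
v = 2.43572 × 10^6 m/s ≈ 2436 km/s

Final answer: 2436 km/s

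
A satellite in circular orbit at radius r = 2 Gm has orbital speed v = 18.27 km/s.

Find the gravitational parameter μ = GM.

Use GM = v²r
r = 2 Gm = 2 × 10^9 m
v = 18.27 km/s = 18270 m/s
v² = 3.33793 × 10^8 m²/s²
GM = v²r = 3.33793 × 10^8 × 2 × 10^9 = 6.67586 × 10^17 m³/s²
GM ≈ 6.676 × 10^17 m³/s²

Final answer: GM = 6.676 × 10^17 m³/s²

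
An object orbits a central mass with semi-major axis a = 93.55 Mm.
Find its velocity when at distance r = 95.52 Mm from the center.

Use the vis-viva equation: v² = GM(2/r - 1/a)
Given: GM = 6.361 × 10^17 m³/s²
a = 93.55 Mm = 9.355 × 10^7 m
r = 95.52 Mm = 9.552 × 10^7 m
GM = 6.361 × 10^17 m³/s²
2/r − 1/a = 2.0938 × 10^-8 − 1.06895 × 10^-8 = 1.02486 × 10^-8 m⁻¹
v² = GM (2/r − 1/a) = 6.5191 × 10^9 m²/s²
v = 80741 m/s ≈ 80.74 km/s

Final answer: 80.74 km/s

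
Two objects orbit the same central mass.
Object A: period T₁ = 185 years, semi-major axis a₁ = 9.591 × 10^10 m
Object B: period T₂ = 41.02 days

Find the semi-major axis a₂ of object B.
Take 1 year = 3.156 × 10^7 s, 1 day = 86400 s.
T₁ = 185 years = 5.8386 × 10^9 s
T₂ = 41.02 days = 3.54413 × 10^6 s
a₁ = 9.591 × 10^10 m
Kepler's third law: (T₂/T₁)² = (a₂/a₁)³  ⇒  a₂ = a₁ (T₂/T₁)^(2/3)
T₂/T₁ = 0.000607017
(T₂/T₁)^(2/3) = 0.00716914
a₂ = 9.591 × 10^10 m × 0.00716914 = 6.87592 × 10^8 m ≈ 6.876 × 10^8 m

Final answer: a₂ = 6.876 × 10^8 m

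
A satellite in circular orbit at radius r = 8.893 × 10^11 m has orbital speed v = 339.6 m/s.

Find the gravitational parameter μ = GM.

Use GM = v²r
r = 8.893 × 10^11 m
v = 339.6 m/s
v² = 115328 m²/s²
GM = v²r = 115328 × 8.893 × 10^11 = 1.02561 × 10^17 m³/s²
GM ≈ 1.026 × 10^17 m³/s²

Final answer: GM = 1.026 × 10^17 m³/s²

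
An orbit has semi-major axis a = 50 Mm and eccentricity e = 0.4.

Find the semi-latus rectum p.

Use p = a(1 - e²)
a = 50 Mm = 5 × 10^7 m
e = 0.4,  e² = 0.16,  1 − e² = 0.84
p = a(1 − e²) = 5 × 10^7 m × 0.84 = 4.2 × 10^7 m ≈ 42 Mm

Final answer: p = 42 Mm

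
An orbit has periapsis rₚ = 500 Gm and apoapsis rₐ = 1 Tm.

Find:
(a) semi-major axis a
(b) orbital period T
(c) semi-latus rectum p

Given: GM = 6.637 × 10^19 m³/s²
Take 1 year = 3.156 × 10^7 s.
rₚ = 500 Gm = 5 × 10^11 m
rₐ = 1 Tm = 1 × 10^12 m
GM = 6.637 × 10^19 m³/s²
a = (rₚ + rₐ)/2 = 7.5 × 10^11 m
e = (rₐ − rₚ)/(rₐ + rₚ) = (5 × 10^11) / (1.5 × 10^12) = 0.333333
(a) a = 7.5 × 10^11 m ≈ 750 Gm
(b) a³ = 4.21875 × 10^35 m³;  T = 2π √(a³/GM) = 2π × 7.97271 × 10^7 s = 5.0094 × 10^8 s ≈ 15.87 years
(c) 1 − e² = 0.888889;  p = a(1 − e²) = 7.5 × 10^11 × 0.888889 = 6.66667 × 10^11 m ≈ 666.7 Gm

Final answer:
(a) semi-major axis a = 750 Gm
(b) orbital period T = 15.87 years
(c) semi-latus rectum p = 666.7 Gm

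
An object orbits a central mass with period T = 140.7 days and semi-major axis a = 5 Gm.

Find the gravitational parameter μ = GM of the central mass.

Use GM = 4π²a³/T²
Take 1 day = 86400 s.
T = 140.7 days = 1.21565 × 10^7 s
a = 5 Gm = 5 × 10^9 m
a³ = 1.25 × 10^29 m³
T² = 1.4778 × 10^14 s²
GM = 4π² × (1.25 × 10^29) / (1.4778 × 10^14) = 3.33929 × 10^16 m³/s²
GM ≈ 3.339 × 10^16 m³/s²

Final answer: GM = 3.339 × 10^16 m³/s²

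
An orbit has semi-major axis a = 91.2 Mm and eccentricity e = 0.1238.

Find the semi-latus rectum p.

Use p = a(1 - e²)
a = 91.2 Mm = 9.12 × 10^7 m
e = 0.1238,  e² = 0.0153264,  1 − e² = 0.984674
p = a(1 − e²) = 9.12 × 10^7 m × 0.984674 = 8.98022 × 10^7 m ≈ 89.8 Mm

Final answer: p = 89.8 Mm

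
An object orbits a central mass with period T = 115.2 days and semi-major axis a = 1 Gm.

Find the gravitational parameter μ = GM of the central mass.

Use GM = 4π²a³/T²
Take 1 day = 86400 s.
T = 115.2 days = 9.95328 × 10^6 s
a = 1 Gm = 1 × 10^9 m
a³ = 1 × 10^27 m³
T² = 9.90678 × 10^13 s²
GM = 4π² × (1 × 10^27) / (9.90678 × 10^13) = 3.98499 × 10^14 m³/s²
GM ≈ 3.985 × 10^14 m³/s²

Final answer: GM = 3.985 × 10^14 m³/s²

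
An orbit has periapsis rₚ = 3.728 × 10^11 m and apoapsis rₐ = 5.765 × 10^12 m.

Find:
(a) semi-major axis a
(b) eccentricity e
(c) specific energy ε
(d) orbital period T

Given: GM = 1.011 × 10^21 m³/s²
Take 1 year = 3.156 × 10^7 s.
rₚ = 3.728 × 10^11 m
rₐ = 5.765 × 10^12 m
GM = 1.011 × 10^21 m³/s²
a = (rₚ + rₐ)/2 = 3.0689 × 10^12 m
e = (rₐ − rₚ)/(rₐ + rₚ) = (5.3922 × 10^12) / (6.1378 × 10^12) = 0.878523
(a) a = 3.0689 × 10^12 m ≈ 3.069 × 10^12 m
(b) e = 0.878523 ≈ 0.8785
(c) 2a = 6.1378 × 10^12 m;  ε = −GM/(2a) = -1.64717 × 10^8 J/kg ≈ -164.7 MJ/kg
(d) a³ = 2.89034 × 10^37 m³;  T = 2π √(a³/GM) = 2π × 1.69082 × 10^8 s = 1.06238 × 10^9 s ≈ 33.66 years

Final answer:
(a) semi-major axis a = 3.069 × 10^12 m
(b) eccentricity e = 0.8785
(c) specific energy ε = -164.7 MJ/kg
(d) orbital period T = 33.66 years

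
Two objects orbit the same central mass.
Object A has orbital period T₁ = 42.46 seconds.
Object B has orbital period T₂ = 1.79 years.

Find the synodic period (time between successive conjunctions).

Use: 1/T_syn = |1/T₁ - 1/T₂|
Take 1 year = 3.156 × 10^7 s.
T₁ = 42.46 seconds
T₂ = 1.79 years = 5.64924 × 10^7 s
1/T₁ = 0.0235516 s⁻¹
1/T₂ = 1.77015 × 10^-8 s⁻¹
|1/T₁ − 1/T₂| = 0.0235516 s⁻¹
T_syn = 1 / |1/T₁ − 1/T₂| = 42.46 s ≈ 42.46 seconds

Final answer: T_syn = 42.46 seconds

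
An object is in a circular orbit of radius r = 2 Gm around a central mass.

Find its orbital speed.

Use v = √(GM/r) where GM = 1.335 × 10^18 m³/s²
r = 2 Gm = 2 × 10^9 m
GM = 1.335 × 10^18 m³/s²
GM/r = (1.335 × 10^18) / (2 × 10^9) = 6.675 × 10^8 m²/s²
v = √(GM/r) = 25836 m/s ≈ 25.84 km/s

Final answer: 25.84 km/s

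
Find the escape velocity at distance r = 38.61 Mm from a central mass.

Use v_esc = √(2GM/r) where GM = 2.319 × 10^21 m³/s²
r = 38.61 Mm = 3.861 × 10^7 m
GM = 2.319 × 10^21 m³/s²
2GM/r = 2 × (2.319 × 10^21) / (3.861 × 10^7) = 1.20124 × 10^14 m²/s²
v_esc = √(2GM/r) = 1.09601 × 10^7 m/s ≈ 1.096 × 10^4 km/s

Final answer: 1.096 × 10^4 km/s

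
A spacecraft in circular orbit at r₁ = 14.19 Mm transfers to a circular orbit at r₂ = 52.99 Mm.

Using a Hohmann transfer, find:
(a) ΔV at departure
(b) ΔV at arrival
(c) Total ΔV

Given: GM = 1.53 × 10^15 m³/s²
r₁ = 14.19 Mm = 1.419 × 10^7 m
r₂ = 52.99 Mm = 5.299 × 10^7 m
GM = 1.53 × 10^15 m³/s²
Transfer ellipse: a_t = (r₁ + r₂)/2 = 3.359 × 10^7 m
Circular speed at r₁: v₁ = √(GM/r₁) = 10383.8 m/s
Transfer speed at r₁ (periapsis): v₁ₜ = √(GM(2/r₁ − 1/a_t)) = 13042.1 m/s
(a) ΔV₁ = v₁ₜ − v₁ = 2658.31 m/s ≈ 2.658 km/s
Circular speed at r₂: v₂ = √(GM/r₂) = 5373.39 m/s
Transfer speed at r₂ (apoapsis): v₂ₜ = √(GM(2/r₂ − 1/a_t)) = 3492.49 m/s
(b) ΔV₂ = v₂ − v₂ₜ = 1880.91 m/s ≈ 1.881 km/s
(c) ΔV_total = ΔV₁ + ΔV₂ = 4539.22 m/s ≈ 4.539 km/s

Final answer:
(a) ΔV₁ = 2.658 km/s
(b) ΔV₂ = 1.881 km/s
(c) ΔV_total = 4.539 km/s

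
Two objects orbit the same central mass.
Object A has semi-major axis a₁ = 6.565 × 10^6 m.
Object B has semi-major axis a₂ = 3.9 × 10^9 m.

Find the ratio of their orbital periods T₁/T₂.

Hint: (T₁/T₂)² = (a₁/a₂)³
a₁ = 6.565 × 10^6 m
a₂ = 3.9 × 10^9 m
a₁/a₂ = 0.00168333
T₁/T₂ = (a₁/a₂)^(3/2) = (0.00168333)^1.5 = 6.90645 × 10^-5

Final answer: T₁/T₂ = 6.906 × 10^-5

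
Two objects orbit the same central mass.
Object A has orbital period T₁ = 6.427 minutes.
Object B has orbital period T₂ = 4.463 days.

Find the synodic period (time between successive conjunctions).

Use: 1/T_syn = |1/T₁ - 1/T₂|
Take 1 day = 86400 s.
T₁ = 6.427 minutes = 385.62 s
T₂ = 4.463 days = 385603 s
1/T₁ = 0.00259323 s⁻¹
1/T₂ = 2.59334 × 10^-6 s⁻¹
|1/T₁ − 1/T₂| = 0.00259063 s⁻¹
T_syn = 1 / |1/T₁ − 1/T₂| = 386.006 s ≈ 6.433 minutes

Final answer: T_syn = 6.433 minutes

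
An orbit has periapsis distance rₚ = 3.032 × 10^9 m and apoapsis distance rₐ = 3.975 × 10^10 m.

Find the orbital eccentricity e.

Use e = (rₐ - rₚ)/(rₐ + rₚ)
rₚ = 3.032 × 10^9 m
rₐ = 3.975 × 10^10 m
rₐ − rₚ = 3.6718 × 10^10 m
rₐ + rₚ = 4.2782 × 10^10 m
e = (rₐ − rₚ)/(rₐ + rₚ) = 0.858258

Final answer: e = 0.8583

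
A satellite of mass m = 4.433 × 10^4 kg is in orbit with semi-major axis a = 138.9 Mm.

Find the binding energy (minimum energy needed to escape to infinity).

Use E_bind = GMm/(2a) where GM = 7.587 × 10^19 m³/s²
a = 138.9 Mm = 1.389 × 10^8 m
GM = 7.587 × 10^19 m³/s²
m = 4.433 × 10^4 kg
GMm = 7.587 × 10^19 × 44330 = 3.36332 × 10^24 m³·kg/s²
2a = 2.778 × 10^8 m
E_bind = GMm/(2a) = 1.2107 × 10^16 J ≈ 12.11 PJ

Final answer: 12.11 PJ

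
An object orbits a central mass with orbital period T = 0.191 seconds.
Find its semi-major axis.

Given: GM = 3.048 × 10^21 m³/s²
T = 0.191 seconds
GM = 3.048 × 10^21 m³/s²
Kepler's third law: a³ = GM T² / (4π²)
T² = 0.036481 s²
a³ = (3.048 × 10^21) × 0.036481 / (4π²) = 2.81658 × 10^18 m³
a = (a³)^(1/3) = 1.41224 × 10^6 m ≈ 1.412 × 10^6 m

Final answer: 1.412 × 10^6 m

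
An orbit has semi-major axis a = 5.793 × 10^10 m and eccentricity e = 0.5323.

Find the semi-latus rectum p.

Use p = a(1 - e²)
a = 5.793 × 10^10 m
e = 0.5323,  e² = 0.283343,  1 − e² = 0.716657
p = a(1 − e²) = 5.793 × 10^10 m × 0.716657 = 4.15159 × 10^10 m ≈ 4.152 × 10^10 m

Final answer: p = 4.152 × 10^10 m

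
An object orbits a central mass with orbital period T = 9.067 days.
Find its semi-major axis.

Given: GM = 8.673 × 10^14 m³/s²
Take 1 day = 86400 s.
T = 9.067 days = 783389 s
GM = 8.673 × 10^14 m³/s²
Kepler's third law: a³ = GM T² / (4π²)
T² = 6.13698 × 10^11 s²
a³ = (8.673 × 10^14) × (6.13698 × 10^11) / (4π²) = 1.34823 × 10^25 m³
a = (a³)^(1/3) = 2.38006 × 10^8 m ≈ 238 Mm

Final answer: 238 Mm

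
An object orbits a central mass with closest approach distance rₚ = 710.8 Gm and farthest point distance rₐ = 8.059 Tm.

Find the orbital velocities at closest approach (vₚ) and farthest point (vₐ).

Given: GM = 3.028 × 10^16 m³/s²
rₚ = 710.8 Gm = 7.108 × 10^11 m
rₐ = 8.059 Tm = 8.059 × 10^12 m
GM = 3.028 × 10^16 m³/s²
a = (rₚ + rₐ)/2 = 4.3849 × 10^12 m
Vis-viva: v² = GM (2/r − 1/a)
vₚ² = 3.028 × 10^16 × (2.81373 × 10^-12 − 2.28055 × 10^-13) = 78294.3 m²/s²
vₚ = 279.811 m/s ≈ 279.8 m/s
vₐ² = 3.028 × 10^16 × (2.4817 × 10^-13 − 2.28055 × 10^-13) = 609.063 m²/s²
vₐ = 24.6792 m/s ≈ 24.68 m/s

Final answer: vₚ = 279.8 m/s, vₐ = 24.68 m/s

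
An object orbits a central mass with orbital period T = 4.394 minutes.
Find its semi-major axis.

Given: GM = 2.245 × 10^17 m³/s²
T = 4.394 minutes = 263.64 s
GM = 2.245 × 10^17 m³/s²
Kepler's third law: a³ = GM T² / (4π²)
T² = 69506 s²
a³ = (2.245 × 10^17) × 69506 / (4π²) = 3.95257 × 10^20 m³
a = (a³)^(1/3) = 7.33882 × 10^6 m ≈ 7.339 Mm

Final answer: 7.339 Mm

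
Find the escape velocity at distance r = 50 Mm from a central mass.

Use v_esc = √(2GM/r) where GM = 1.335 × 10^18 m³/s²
r = 50 Mm = 5 × 10^7 m
GM = 1.335 × 10^18 m³/s²
2GM/r = 2 × (1.335 × 10^18) / (5 × 10^7) = 5.34 × 10^10 m²/s²
v_esc = √(2GM/r) = 231084 m/s ≈ 231.1 km/s

Final answer: 231.1 km/s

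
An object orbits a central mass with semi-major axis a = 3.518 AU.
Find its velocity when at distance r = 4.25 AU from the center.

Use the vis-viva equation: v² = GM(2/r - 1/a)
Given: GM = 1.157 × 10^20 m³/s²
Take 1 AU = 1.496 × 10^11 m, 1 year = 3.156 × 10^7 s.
a = 3.518 AU = 5.26293 × 10^11 m
r = 4.25 AU = 6.358 × 10^11 m
GM = 1.157 × 10^20 m³/s²
2/r − 1/a = 3.14564 × 10^-12 − 1.90008 × 10^-12 = 1.24556 × 10^-12 m⁻¹
v² = GM (2/r − 1/a) = 1.44111 × 10^8 m²/s²
v = 12004.6 m/s ≈ 2.533 AU/year

Final answer: 2.533 AU/year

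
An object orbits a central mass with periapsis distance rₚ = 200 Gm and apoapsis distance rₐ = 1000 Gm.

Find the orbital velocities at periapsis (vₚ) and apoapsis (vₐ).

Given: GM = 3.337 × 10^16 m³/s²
rₚ = 200 Gm = 2 × 10^11 m
rₐ = 1000 Gm = 1 × 10^12 m
GM = 3.337 × 10^16 m³/s²
a = (rₚ + rₐ)/2 = 6 × 10^11 m
Vis-viva: v² = GM (2/r − 1/a)
vₚ² = 3.337 × 10^16 × (1 × 10^-11 − 1.66667 × 10^-12) = 278083 m²/s²
vₚ = 527.336 m/s ≈ 527.3 m/s
vₐ² = 3.337 × 10^16 × (2 × 10^-12 − 1.66667 × 10^-12) = 11123.3 m²/s²
vₐ = 105.467 m/s ≈ 105.5 m/s

Final answer: vₚ = 527.3 m/s, vₐ = 105.5 m/s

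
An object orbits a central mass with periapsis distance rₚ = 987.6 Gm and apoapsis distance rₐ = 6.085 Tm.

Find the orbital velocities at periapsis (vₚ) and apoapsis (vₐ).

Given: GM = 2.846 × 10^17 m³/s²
rₚ = 987.6 Gm = 9.876 × 10^11 m
rₐ = 6.085 Tm = 6.085 × 10^12 m
GM = 2.846 × 10^17 m³/s²
a = (rₚ + rₐ)/2 = 3.5363 × 10^12 m
Vis-viva: v² = GM (2/r − 1/a)
vₚ² = 2.846 × 10^17 × (2.02511 × 10^-12 − 2.82781 × 10^-13) = 495867 m²/s²
vₚ = 704.178 m/s ≈ 704.2 m/s
vₐ² = 2.846 × 10^17 × (3.28677 × 10^-13 − 2.82781 × 10^-13) = 13061.9 m²/s²
vₐ = 114.289 m/s ≈ 114.3 m/s

Final answer: vₚ = 704.2 m/s, vₐ = 114.3 m/s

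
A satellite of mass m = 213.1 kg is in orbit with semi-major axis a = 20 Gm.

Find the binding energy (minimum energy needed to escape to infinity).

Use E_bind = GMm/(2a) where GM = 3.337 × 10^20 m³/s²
a = 20 Gm = 2 × 10^10 m
GM = 3.337 × 10^20 m³/s²
m = 213.1 kg
GMm = 3.337 × 10^20 × 213.1 = 7.11115 × 10^22 m³·kg/s²
2a = 4 × 10^10 m
E_bind = GMm/(2a) = 1.77779 × 10^12 J ≈ 1.778 TJ

Final answer: 1.778 TJ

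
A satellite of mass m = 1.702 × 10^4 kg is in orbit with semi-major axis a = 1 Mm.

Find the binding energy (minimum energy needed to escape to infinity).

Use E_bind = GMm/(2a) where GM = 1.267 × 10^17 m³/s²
a = 1 Mm = 1 × 10^6 m
GM = 1.267 × 10^17 m³/s²
m = 1.702 × 10^4 kg
GMm = 1.267 × 10^17 × 17020 = 2.15643 × 10^21 m³·kg/s²
2a = 2 × 10^6 m
E_bind = GMm/(2a) = 1.07822 × 10^15 J ≈ 1.078 PJ

Final answer: 1.078 PJ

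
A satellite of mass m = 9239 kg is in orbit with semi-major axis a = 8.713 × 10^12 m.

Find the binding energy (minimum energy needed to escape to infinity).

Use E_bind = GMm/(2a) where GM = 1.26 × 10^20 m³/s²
a = 8.713 × 10^12 m
GM = 1.26 × 10^20 m³/s²
m = 9239 kg
GMm = 1.26 × 10^20 × 9239 = 1.16411 × 10^24 m³·kg/s²
2a = 1.7426 × 10^13 m
E_bind = GMm/(2a) = 6.68033 × 10^10 J ≈ 66.8 GJ

Final answer: 66.8 GJ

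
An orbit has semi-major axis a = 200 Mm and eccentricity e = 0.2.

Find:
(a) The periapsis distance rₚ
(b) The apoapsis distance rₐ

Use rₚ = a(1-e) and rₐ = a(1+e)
a = 200 Mm = 2 × 10^8 m
e = 0.2:  1 − e = 0.8,  1 + e = 1.2
(a) rₚ = a(1 − e) = 2 × 10^8 m × 0.8 = 1.6 × 10^8 m ≈ 160 Mm
(b) rₐ = a(1 + e) = 2 × 10^8 m × 1.2 = 2.4 × 10^8 m ≈ 240 Mm

Final answer:
(a) rₚ = 160 Mm
(b) rₐ = 240 Mm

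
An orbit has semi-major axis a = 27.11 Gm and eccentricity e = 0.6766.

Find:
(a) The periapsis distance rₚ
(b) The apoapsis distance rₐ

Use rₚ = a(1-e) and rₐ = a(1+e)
a = 27.11 Gm = 2.711 × 10^10 m
e = 0.6766:  1 − e = 0.3234,  1 + e = 1.6766
(a) rₚ = a(1 − e) = 2.711 × 10^10 m × 0.3234 = 8.76737 × 10^9 m ≈ 8.767 Gm
(b) rₐ = a(1 + e) = 2.711 × 10^10 m × 1.6766 = 4.54526 × 10^10 m ≈ 45.45 Gm

Final answer:
(a) rₚ = 8.767 Gm
(b) rₐ = 45.45 Gm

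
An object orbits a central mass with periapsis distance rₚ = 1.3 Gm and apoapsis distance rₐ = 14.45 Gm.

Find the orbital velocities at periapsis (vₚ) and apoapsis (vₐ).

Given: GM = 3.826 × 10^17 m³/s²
rₚ = 1.3 Gm = 1.3 × 10^9 m
rₐ = 14.45 Gm = 1.445 × 10^10 m
GM = 3.826 × 10^17 m³/s²
a = (rₚ + rₐ)/2 = 7.875 × 10^9 m
Vis-viva: v² = GM (2/r − 1/a)
vₚ² = 3.826 × 10^17 × (1.53846 × 10^-9 − 1.26984 × 10^-10) = 5.40031 × 10^8 m²/s²
vₚ = 23238.6 m/s ≈ 23.24 km/s
vₐ² = 3.826 × 10^17 × (1.38408 × 10^-10 − 1.26984 × 10^-10) = 4.37089 × 10^6 m²/s²
vₐ = 2090.67 m/s ≈ 2.091 km/s

Final answer: vₚ = 23.24 km/s, vₐ = 2.091 km/s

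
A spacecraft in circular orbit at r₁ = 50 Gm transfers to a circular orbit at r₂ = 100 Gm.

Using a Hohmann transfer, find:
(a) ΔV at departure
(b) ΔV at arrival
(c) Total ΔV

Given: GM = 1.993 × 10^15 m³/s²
r₁ = 50 Gm = 5 × 10^10 m
r₂ = 100 Gm = 1 × 10^11 m
GM = 1.993 × 10^15 m³/s²
Transfer ellipse: a_t = (r₁ + r₂)/2 = 7.5 × 10^10 m
Circular speed at r₁: v₁ = √(GM/r₁) = 199.65 m/s
Transfer speed at r₁ (periapsis): v₁ₜ = √(GM(2/r₁ − 1/a_t)) = 230.536 m/s
(a) ΔV₁ = v₁ₜ − v₁ = 30.8859 m/s ≈ 30.89 m/s
Circular speed at r₂: v₂ = √(GM/r₂) = 141.174 m/s
Transfer speed at r₂ (apoapsis): v₂ₜ = √(GM(2/r₂ − 1/a_t)) = 115.268 m/s
(b) ΔV₂ = v₂ − v₂ₜ = 25.9058 m/s ≈ 25.91 m/s
(c) ΔV_total = ΔV₁ + ΔV₂ = 56.7918 m/s ≈ 56.79 m/s

Final answer:
(a) ΔV₁ = 30.89 m/s
(b) ΔV₂ = 25.91 m/s
(c) ΔV_total = 56.79 m/s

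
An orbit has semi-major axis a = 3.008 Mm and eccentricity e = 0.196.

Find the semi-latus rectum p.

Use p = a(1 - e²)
a = 3.008 Mm = 3.008 × 10^6 m
e = 0.196,  e² = 0.038416,  1 − e² = 0.961584
p = a(1 − e²) = 3.008 × 10^6 m × 0.961584 = 2.89244 × 10^6 m ≈ 2.892 Mm

Final answer: p = 2.892 Mm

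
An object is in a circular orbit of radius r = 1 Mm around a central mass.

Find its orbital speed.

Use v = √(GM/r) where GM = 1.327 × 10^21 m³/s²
r = 1 Mm = 1 × 10^6 m
GM = 1.327 × 10^21 m³/s²
GM/r = (1.327 × 10^21) / (1 × 10^6) = 1.327 × 10^15 m²/s²
v = √(GM/r) = 3.6428 × 10^7 m/s ≈ 3.643 × 10^4 km/s

Final answer: 3.643 × 10^4 km/s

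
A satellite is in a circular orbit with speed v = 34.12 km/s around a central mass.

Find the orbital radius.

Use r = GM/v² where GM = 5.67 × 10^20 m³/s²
v = 34.12 km/s = 34120 m/s
GM = 5.67 × 10^20 m³/s²
v² = 1.16417 × 10^9 m²/s²
r = GM/v² = (5.67 × 10^20) / (1.16417 × 10^9) = 4.8704 × 10^11 m ≈ 487 Gm

Final answer: 487 Gm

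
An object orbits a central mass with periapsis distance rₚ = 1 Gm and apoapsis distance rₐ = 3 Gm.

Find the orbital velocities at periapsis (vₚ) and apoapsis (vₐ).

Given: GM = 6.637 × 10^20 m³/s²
rₚ = 1 Gm = 1 × 10^9 m
rₐ = 3 Gm = 3 × 10^9 m
GM = 6.637 × 10^20 m³/s²
a = (rₚ + rₐ)/2 = 2 × 10^9 m
Vis-viva: v² = GM (2/r − 1/a)
vₚ² = 6.637 × 10^20 × (2 × 10^-9 − 5 × 10^-10) = 9.9555 × 10^11 m²/s²
vₚ = 997773 m/s ≈ 997.8 km/s
vₐ² = 6.637 × 10^20 × (6.66667 × 10^-10 − 5 × 10^-10) = 1.10617 × 10^11 m²/s²
vₐ = 332591 m/s ≈ 332.6 km/s

Final answer: vₚ = 997.8 km/s, vₐ = 332.6 km/s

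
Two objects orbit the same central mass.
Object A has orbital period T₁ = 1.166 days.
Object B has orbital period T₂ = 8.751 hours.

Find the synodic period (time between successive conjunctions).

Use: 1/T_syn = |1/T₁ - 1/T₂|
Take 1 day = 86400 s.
T₁ = 1.166 days = 100742 s
T₂ = 8.751 hours = 31503.6 s
1/T₁ = 9.92631 × 10^-6 s⁻¹
1/T₂ = 3.17424 × 10^-5 s⁻¹
|1/T₁ − 1/T₂| = 2.18161 × 10^-5 s⁻¹
T_syn = 1 / |1/T₁ − 1/T₂| = 45837.7 s ≈ 12.73 hours

Final answer: T_syn = 12.73 hours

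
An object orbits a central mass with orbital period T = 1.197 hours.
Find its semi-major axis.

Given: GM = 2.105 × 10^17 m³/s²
T = 1.197 hours = 4309.2 s
GM = 2.105 × 10^17 m³/s²
Kepler's third law: a³ = GM T² / (4π²)
T² = 1.85692 × 10^7 s²
a³ = (2.105 × 10^17) × (1.85692 × 10^7) / (4π²) = 9.90115 × 10^22 m³
a = (a³)^(1/3) = 4.62624 × 10^7 m ≈ 4.626 × 10^7 m

Final answer: 4.626 × 10^7 m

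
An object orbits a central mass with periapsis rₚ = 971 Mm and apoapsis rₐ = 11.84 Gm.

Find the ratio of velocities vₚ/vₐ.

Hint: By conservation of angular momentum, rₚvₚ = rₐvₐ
rₚ = 971 Mm = 9.71 × 10^8 m
rₐ = 11.84 Gm = 1.184 × 10^10 m
rₚvₚ = rₐvₐ  ⇒  vₚ/vₐ = rₐ/rₚ
vₚ/vₐ = (1.184 × 10^10) / (9.71 × 10^8) = 12.1936

Final answer: vₚ/vₐ = 12.19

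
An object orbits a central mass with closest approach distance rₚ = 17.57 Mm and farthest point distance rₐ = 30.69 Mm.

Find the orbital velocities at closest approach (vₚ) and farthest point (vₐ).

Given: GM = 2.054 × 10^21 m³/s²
rₚ = 17.57 Mm = 1.757 × 10^7 m
rₐ = 30.69 Mm = 3.069 × 10^7 m
GM = 2.054 × 10^21 m³/s²
a = (rₚ + rₐ)/2 = 2.413 × 10^7 m
Vis-viva: v² = GM (2/r − 1/a)
vₚ² = 2.054 × 10^21 × (1.1383 × 10^-7 − 4.14422 × 10^-8) = 1.48685 × 10^14 m²/s²
vₚ = 1.21937 × 10^7 m/s ≈ 1.219 × 10^4 km/s
vₐ² = 2.054 × 10^21 × (6.51678 × 10^-8 − 4.14422 × 10^-8) = 4.87324 × 10^13 m²/s²
vₐ = 6.98086 × 10^6 m/s ≈ 6981 km/s

Final answer: vₚ = 1.219 × 10^4 km/s, vₐ = 6981 km/s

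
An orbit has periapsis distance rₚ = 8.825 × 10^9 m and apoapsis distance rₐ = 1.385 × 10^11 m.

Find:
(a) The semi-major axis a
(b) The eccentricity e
rₚ = 8.825 × 10^9 m
rₐ = 1.385 × 10^11 m
(a) a = (rₚ + rₐ)/2 = 7.36625 × 10^10 m ≈ 7.366 × 10^10 m
(b) e = (rₐ − rₚ)/(rₐ + rₚ) = (1.29675 × 10^11) / (1.47325 × 10^11) = 0.880197

Final answer:
(a) a = 7.366 × 10^10 m
(b) e = 0.8802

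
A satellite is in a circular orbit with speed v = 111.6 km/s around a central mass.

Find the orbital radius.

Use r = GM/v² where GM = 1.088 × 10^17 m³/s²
v = 111.6 km/s = 111600 m/s
GM = 1.088 × 10^17 m³/s²
v² = 1.24546 × 10^10 m²/s²
r = GM/v² = (1.088 × 10^17) / (1.24546 × 10^10) = 8.73576 × 10^6 m ≈ 8.736 Mm

Final answer: 8.736 Mm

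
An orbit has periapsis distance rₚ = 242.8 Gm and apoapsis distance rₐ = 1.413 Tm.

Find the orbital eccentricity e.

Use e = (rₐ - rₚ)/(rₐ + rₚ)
rₚ = 242.8 Gm = 2.428 × 10^11 m
rₐ = 1.413 Tm = 1.413 × 10^12 m
rₐ − rₚ = 1.1702 × 10^12 m
rₐ + rₚ = 1.6558 × 10^12 m
e = (rₐ − rₚ)/(rₐ + rₚ) = 0.706728

Final answer: e = 0.7067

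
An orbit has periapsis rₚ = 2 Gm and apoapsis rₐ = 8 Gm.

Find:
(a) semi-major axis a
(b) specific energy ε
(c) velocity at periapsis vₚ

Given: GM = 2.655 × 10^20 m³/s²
rₚ = 2 Gm = 2 × 10^9 m
rₐ = 8 Gm = 8 × 10^9 m
GM = 2.655 × 10^20 m³/s²
a = (rₚ + rₐ)/2 = 5 × 10^9 m
e = (rₐ − rₚ)/(rₐ + rₚ) = (6 × 10^9) / (1 × 10^10) = 0.6
(a) a = 5 × 10^9 m ≈ 5 Gm
(b) 2a = 1 × 10^10 m;  ε = −GM/(2a) = -2.655 × 10^10 J/kg ≈ -26.55 GJ/kg
(c) vₚ² = GM (2/rₚ − 1/a) = 2.655 × 10^20 × (1 × 10^-9 − 2 × 10^-10) = 2.124 × 10^11 m²/s²;  vₚ = 460869 m/s ≈ 460.9 km/s

Final answer:
(a) semi-major axis a = 5 Gm
(b) specific energy ε = -26.55 GJ/kg
(c) velocity at periapsis vₚ = 460.9 km/s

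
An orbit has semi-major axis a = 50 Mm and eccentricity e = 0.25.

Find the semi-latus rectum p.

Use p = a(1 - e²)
a = 50 Mm = 5 × 10^7 m
e = 0.25,  e² = 0.0625,  1 − e² = 0.9375
p = a(1 − e²) = 5 × 10^7 m × 0.9375 = 4.6875 × 10^7 m ≈ 46.88 Mm

Final answer: p = 46.88 Mm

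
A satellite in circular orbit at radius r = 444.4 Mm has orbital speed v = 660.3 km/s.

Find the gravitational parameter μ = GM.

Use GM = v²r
r = 444.4 Mm = 4.444 × 10^8 m
v = 660.3 km/s = 660300 m/s
v² = 4.35996 × 10^11 m²/s²
GM = v²r = 4.35996 × 10^11 × 4.444 × 10^8 = 1.93757 × 10^20 m³/s²
GM ≈ 1.938 × 10^20 m³/s²

Final answer: GM = 1.938 × 10^20 m³/s²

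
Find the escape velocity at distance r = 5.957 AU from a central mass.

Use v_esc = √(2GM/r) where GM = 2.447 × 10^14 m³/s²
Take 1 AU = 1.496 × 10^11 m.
r = 5.957 AU = 8.91167 × 10^11 m
GM = 2.447 × 10^14 m³/s²
2GM/r = 2 × (2.447 × 10^14) / (8.91167 × 10^11) = 549.167 m²/s²
v_esc = √(2GM/r) = 23.4343 m/s ≈ 23.43 m/s

Final answer: 23.43 m/s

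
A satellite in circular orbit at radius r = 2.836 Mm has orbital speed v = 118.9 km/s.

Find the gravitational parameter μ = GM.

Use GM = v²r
r = 2.836 Mm = 2.836 × 10^6 m
v = 118.9 km/s = 118900 m/s
v² = 1.41372 × 10^10 m²/s²
GM = v²r = 1.41372 × 10^10 × 2.836 × 10^6 = 4.00931 × 10^16 m³/s²
GM ≈ 4.009 × 10^16 m³/s²

Final answer: GM = 4.009 × 10^16 m³/s²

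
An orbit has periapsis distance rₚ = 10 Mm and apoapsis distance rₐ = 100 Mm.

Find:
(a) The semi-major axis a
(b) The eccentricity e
rₚ = 10 Mm = 1 × 10^7 m
rₐ = 100 Mm = 1 × 10^8 m
(a) a = (rₚ + rₐ)/2 = 5.5 × 10^7 m ≈ 55 Mm
(b) e = (rₐ − rₚ)/(rₐ + rₚ) = (9 × 10^7) / (1.1 × 10^8) = 0.818182

Final answer:
(a) a = 55 Mm
(b) e = 0.8182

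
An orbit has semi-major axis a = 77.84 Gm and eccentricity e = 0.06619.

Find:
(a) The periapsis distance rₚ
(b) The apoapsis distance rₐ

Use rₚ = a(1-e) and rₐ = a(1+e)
a = 77.84 Gm = 7.784 × 10^10 m
e = 0.06619:  1 − e = 0.93381,  1 + e = 1.06619
(a) rₚ = a(1 − e) = 7.784 × 10^10 m × 0.93381 = 7.26878 × 10^10 m ≈ 72.69 Gm
(b) rₐ = a(1 + e) = 7.784 × 10^10 m × 1.06619 = 8.29922 × 10^10 m ≈ 82.99 Gm

Final answer:
(a) rₚ = 72.69 Gm
(b) rₐ = 82.99 Gm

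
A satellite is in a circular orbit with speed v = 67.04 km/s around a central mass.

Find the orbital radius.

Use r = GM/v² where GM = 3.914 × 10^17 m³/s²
v = 67.04 km/s = 67040 m/s
GM = 3.914 × 10^17 m³/s²
v² = 4.49436 × 10^9 m²/s²
r = GM/v² = (3.914 × 10^17) / (4.49436 × 10^9) = 8.70869 × 10^7 m ≈ 87.09 Mm

Final answer: 87.09 Mm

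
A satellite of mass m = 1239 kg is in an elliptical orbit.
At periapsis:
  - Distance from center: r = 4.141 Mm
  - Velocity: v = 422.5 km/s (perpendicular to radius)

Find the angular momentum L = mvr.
r = 4.141 Mm = 4.141 × 10^6 m
v = 422.5 km/s = 422500 m/s
vr = 422500 × 4.141 × 10^6 = 1.74957 × 10^12 m²/s
L = m × vr = 1239 × 1.74957 × 10^12 = 2.16772 × 10^15 kg·m²/s ≈ 2.168 × 10^15 kg·m²/s

Final answer: L = 2.168 × 10^15 kg·m²/s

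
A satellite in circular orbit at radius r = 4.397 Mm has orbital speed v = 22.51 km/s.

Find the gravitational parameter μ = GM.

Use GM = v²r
r = 4.397 Mm = 4.397 × 10^6 m
v = 22.51 km/s = 22510 m/s
v² = 5.067 × 10^8 m²/s²
GM = v²r = 5.067 × 10^8 × 4.397 × 10^6 = 2.22796 × 10^15 m³/s²
GM ≈ 2.228 × 10^15 m³/s²

Final answer: GM = 2.228 × 10^15 m³/s²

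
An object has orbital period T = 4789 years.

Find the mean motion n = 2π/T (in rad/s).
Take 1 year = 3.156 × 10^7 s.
T = 4789 years = 1.51141 × 10^11 s
n = 2π / (1.51141 × 10^11 s) = 4.15717 × 10^-11 rad/s ≈ 4.157 × 10^-11 rad/s

Final answer: n = 4.157 × 10^-11 rad/s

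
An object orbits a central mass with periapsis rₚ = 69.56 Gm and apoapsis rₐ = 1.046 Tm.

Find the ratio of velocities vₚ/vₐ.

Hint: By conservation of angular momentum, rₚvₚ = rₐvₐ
rₚ = 69.56 Gm = 6.956 × 10^10 m
rₐ = 1.046 Tm = 1.046 × 10^12 m
rₚvₚ = rₐvₐ  ⇒  vₚ/vₐ = rₐ/rₚ
vₚ/vₐ = (1.046 × 10^12) / (6.956 × 10^10) = 15.0374

Final answer: vₚ/vₐ = 15.04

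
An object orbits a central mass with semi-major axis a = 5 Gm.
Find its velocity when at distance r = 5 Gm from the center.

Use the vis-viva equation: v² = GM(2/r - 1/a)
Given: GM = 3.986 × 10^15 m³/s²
a = 5 Gm = 5 × 10^9 m
r = 5 Gm = 5 × 10^9 m
GM = 3.986 × 10^15 m³/s²
2/r − 1/a = 4 × 10^-10 − 2 × 10^-10 = 2 × 10^-10 m⁻¹
v² = GM (2/r − 1/a) = 797200 m²/s²
v = 892.861 m/s ≈ 892.9 m/s

Final answer: 892.9 m/s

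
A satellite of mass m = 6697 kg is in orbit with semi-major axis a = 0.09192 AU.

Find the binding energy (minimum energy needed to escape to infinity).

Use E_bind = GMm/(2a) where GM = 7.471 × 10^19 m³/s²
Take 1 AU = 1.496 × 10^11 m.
a = 0.09192 AU = 1.37512 × 10^10 m
GM = 7.471 × 10^19 m³/s²
m = 6697 kg
GMm = 7.471 × 10^19 × 6697 = 5.00333 × 10^23 m³·kg/s²
2a = 2.75025 × 10^10 m
E_bind = GMm/(2a) = 1.81923 × 10^13 J ≈ 18.19 TJ

Final answer: 18.19 TJ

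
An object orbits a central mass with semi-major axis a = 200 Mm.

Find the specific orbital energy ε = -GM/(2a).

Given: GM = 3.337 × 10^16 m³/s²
a = 200 Mm = 2 × 10^8 m
GM = 3.337 × 10^16 m³/s²
2a = 4 × 10^8 m
ε = −GM/(2a) = -8.3425 × 10^7 J/kg ≈ -83.42 MJ/kg

Final answer: -83.42 MJ/kg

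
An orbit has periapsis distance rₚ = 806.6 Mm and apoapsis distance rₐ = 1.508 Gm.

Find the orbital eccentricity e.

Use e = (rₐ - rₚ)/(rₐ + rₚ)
rₚ = 806.6 Mm = 8.066 × 10^8 m
rₐ = 1.508 Gm = 1.508 × 10^9 m
rₐ − rₚ = 7.014 × 10^8 m
rₐ + rₚ = 2.3146 × 10^9 m
e = (rₐ − rₚ)/(rₐ + rₚ) = 0.303033

Final answer: e = 0.303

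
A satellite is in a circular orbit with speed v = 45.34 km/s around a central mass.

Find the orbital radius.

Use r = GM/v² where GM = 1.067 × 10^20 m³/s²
v = 45.34 km/s = 45340 m/s
GM = 1.067 × 10^20 m³/s²
v² = 2.05572 × 10^9 m²/s²
r = GM/v² = (1.067 × 10^20) / (2.05572 × 10^9) = 5.19041 × 10^10 m ≈ 5.19 × 10^10 m

Final answer: 5.19 × 10^10 m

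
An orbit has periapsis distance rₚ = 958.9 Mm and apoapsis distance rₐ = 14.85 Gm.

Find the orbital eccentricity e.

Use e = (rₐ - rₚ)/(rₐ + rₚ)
rₚ = 958.9 Mm = 9.589 × 10^8 m
rₐ = 14.85 Gm = 1.485 × 10^10 m
rₐ − rₚ = 1.38911 × 10^10 m
rₐ + rₚ = 1.58089 × 10^10 m
e = (rₐ − rₚ)/(rₐ + rₚ) = 0.878689

Final answer: e = 0.8787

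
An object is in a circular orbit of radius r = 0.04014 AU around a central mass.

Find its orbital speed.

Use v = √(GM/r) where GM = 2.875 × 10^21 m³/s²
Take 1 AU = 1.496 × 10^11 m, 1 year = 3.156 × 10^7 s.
r = 0.04014 AU = 6.00494 × 10^9 m
GM = 2.875 × 10^21 m³/s²
GM/r = (2.875 × 10^21) / (6.00494 × 10^9) = 4.78772 × 10^11 m²/s²
v = √(GM/r) = 691934 m/s ≈ 146 AU/year

Final answer: 146 AU/year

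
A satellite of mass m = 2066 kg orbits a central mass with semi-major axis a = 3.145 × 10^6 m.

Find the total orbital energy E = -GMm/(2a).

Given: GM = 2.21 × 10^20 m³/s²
a = 3.145 × 10^6 m
GM = 2.21 × 10^20 m³/s²
2a = 6.29 × 10^6 m
GMm = 2.21 × 10^20 × 2066 = 4.56586 × 10^23 m³·kg/s²
E = −GMm/(2a) = -7.25892 × 10^16 J ≈ -72.59 PJ

Final answer: -72.59 PJ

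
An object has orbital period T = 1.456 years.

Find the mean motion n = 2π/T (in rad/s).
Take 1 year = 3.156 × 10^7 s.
T = 1.456 years = 4.59514 × 10^7 s
n = 2π / (4.59514 × 10^7 s) = 1.36736 × 10^-7 rad/s ≈ 1.367 × 10^-7 rad/s

Final answer: n = 1.367 × 10^-7 rad/s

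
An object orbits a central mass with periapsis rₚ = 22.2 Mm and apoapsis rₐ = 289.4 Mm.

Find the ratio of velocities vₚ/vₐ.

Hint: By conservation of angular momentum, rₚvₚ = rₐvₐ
rₚ = 22.2 Mm = 2.22 × 10^7 m
rₐ = 289.4 Mm = 2.894 × 10^8 m
rₚvₚ = rₐvₐ  ⇒  vₚ/vₐ = rₐ/rₚ
vₚ/vₐ = (2.894 × 10^8) / (2.22 × 10^7) = 13.036

Final answer: vₚ/vₐ = 13.04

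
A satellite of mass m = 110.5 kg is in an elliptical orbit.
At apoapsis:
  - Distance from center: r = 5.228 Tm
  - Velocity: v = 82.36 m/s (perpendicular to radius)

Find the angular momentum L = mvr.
r = 5.228 Tm = 5.228 × 10^12 m
v = 82.36 m/s
vr = 82.36 × 5.228 × 10^12 = 4.30578 × 10^14 m²/s
L = m × vr = 110.5 × 4.30578 × 10^14 = 4.75789 × 10^16 kg·m²/s ≈ 4.758 × 10^16 kg·m²/s

Final answer: L = 4.758 × 10^16 kg·m²/s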